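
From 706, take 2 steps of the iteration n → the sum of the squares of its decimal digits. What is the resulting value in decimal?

89

706 → 7² + 0² + 6² = 85
85 → 8² + 5² = 89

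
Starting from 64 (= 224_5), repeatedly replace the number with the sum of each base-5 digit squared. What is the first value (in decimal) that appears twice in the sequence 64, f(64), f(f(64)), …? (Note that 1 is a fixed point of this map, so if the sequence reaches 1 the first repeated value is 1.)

64 = (2,2,4)_5 → 2² + 2² + 4² = 24
24 = (4,4)_5 → 4² + 4² = 32
32 = (1,1,2)_5 → 1² + 1² + 2² = 6
6 = (1,1)_5 → 1² + 1² = 2
2 = (2)_5 → 2² = 4
4 = (4)_5 → 4² = 16
16 = (3,1)_5 → 3² + 1² = 10
10 = (2,0)_5 → 2² + 0² = 4  — 4 already appeared earlier.

4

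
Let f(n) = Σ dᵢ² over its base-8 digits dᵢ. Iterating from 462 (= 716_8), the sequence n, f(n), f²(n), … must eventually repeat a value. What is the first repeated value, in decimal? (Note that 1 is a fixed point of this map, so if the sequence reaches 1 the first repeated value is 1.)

26

462 = (7,1,6)_8 → 7² + 1² + 6² = 86
86 = (1,2,6)_8 → 1² + 2² + 6² = 41
41 = (5,1)_8 → 5² + 1² = 26
26 = (3,2)_8 → 3² + 2² = 13
13 = (1,5)_8 → 1² + 5² = 26  — 26 already appeared earlier.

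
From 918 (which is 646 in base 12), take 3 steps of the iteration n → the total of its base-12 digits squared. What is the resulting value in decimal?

50

918 = (6,4,6)_12 → 6² + 4² + 6² = 88
88 = (7,4)_12 → 7² + 4² = 65
65 = (5,5)_12 → 5² + 5² = 50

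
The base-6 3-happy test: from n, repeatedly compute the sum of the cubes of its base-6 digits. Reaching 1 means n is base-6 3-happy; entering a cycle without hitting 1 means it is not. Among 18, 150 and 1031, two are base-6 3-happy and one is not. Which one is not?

18: 18 → 27 → 91 → 36 → 1  — reaches 1 (base-6 3-happy)
150: 150 → 65 → 190 → 190  — repeats 190 (not base-6 3-happy)
1031: 1031 → 280 → 130 → 118 → 92 → 43 → 3 → 27 → 91 → 36 → 1  — reaches 1 (base-6 3-happy)

150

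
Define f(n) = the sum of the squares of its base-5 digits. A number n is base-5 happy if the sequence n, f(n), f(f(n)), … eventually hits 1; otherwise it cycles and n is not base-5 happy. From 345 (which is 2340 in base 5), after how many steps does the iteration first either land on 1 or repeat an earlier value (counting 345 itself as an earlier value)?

4

345 = (2,3,4,0)_5 → 2² + 3² + 4² + 0² = 4 + 9 + 16 + 0 = 29
29 = (1,0,4)_5 → 1² + 0² + 4² = 1 + 0 + 16 = 17
17 = (3,2)_5 → 3² + 2² = 9 + 4 = 13
13 = (2,3)_5 → 2² + 3² = 4 + 9 = 13  — 13 repeats.
That took 4 steps.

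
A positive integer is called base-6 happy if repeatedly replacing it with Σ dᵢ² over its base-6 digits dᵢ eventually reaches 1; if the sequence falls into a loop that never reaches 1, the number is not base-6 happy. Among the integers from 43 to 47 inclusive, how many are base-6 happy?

43: 43 → 3 → 9 → 10 → 17 → 29 → 41 → 26 → 20 → 13 → 5 → 25 → 17  — not base-6 happy
44: 44 → 6 → 1  — base-6 happy
45: 45 → 11 → 26 → 20 → 13 → 5 → 25 → 17 → 29 → 41 → 26  — not base-6 happy
46: 46 → 18 → 9 → 10 → 17 → 29 → 41 → 26 → 20 → 13 → 5 → 25 → 17  — not base-6 happy
47: 47 → 27 → 25 → 17 → 29 → 41 → 26 → 20 → 13 → 5 → 25  — not base-6 happy
base-6 happy: 44

1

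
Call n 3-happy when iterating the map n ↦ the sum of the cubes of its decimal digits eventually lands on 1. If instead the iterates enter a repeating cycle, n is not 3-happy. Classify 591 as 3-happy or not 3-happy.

591 → 5³ + 9³ + 1³ = 125 + 729 + 1 = 855
855 → 8³ + 5³ + 5³ = 512 + 125 + 125 = 762
762 → 7³ + 6³ + 2³ = 343 + 216 + 8 = 567
567 → 5³ + 6³ + 7³ = 125 + 216 + 343 = 684
684 → 6³ + 8³ + 4³ = 216 + 512 + 64 = 792
792 → 7³ + 9³ + 2³ = 343 + 729 + 8 = 1080
1080 → 1³ + 0³ + 8³ + 0³ = 1 + 0 + 512 + 0 = 513
513 → 5³ + 1³ + 3³ = 125 + 1 + 27 = 153
153 → 1³ + 5³ + 3³ = 1 + 125 + 27 = 153  — 153 already seen; the sequence cycles without reaching 1.

not 3-happy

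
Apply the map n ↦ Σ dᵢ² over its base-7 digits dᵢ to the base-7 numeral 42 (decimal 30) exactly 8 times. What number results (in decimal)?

2

30 = (4,2)_7 → 20
20 = (2,6)_7 → 40
40 = (5,5)_7 → 50
50 = (1,0,1)_7 → 2
2 = (2)_7 → 4
4 = (4)_7 → 16
16 = (2,2)_7 → 8
8 = (1,1)_7 → 2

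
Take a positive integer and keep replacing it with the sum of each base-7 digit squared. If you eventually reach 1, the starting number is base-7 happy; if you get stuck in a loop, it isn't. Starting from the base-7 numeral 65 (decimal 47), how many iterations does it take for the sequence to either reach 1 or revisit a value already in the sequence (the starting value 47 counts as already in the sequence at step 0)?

47 = (6,5)_7 → 6² + 5² = 36 + 25 = 61
61 = (1,1,5)_7 → 1² + 1² + 5² = 1 + 1 + 25 = 27
27 = (3,6)_7 → 3² + 6² = 9 + 36 = 45
45 = (6,3)_7 → 6² + 3² = 36 + 9 = 45  — 45 repeats.
That took 4 steps.

4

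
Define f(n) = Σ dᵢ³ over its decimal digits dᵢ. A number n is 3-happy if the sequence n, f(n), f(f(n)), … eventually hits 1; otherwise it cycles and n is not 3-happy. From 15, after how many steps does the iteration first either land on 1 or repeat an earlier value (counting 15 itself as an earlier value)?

15 → 1³ + 5³ = 1 + 125 = 126
126 → 1³ + 2³ + 6³ = 1 + 8 + 216 = 225
225 → 2³ + 2³ + 5³ = 8 + 8 + 125 = 141
141 → 1³ + 4³ + 1³ = 1 + 64 + 1 = 66
66 → 6³ + 6³ = 216 + 216 = 432
432 → 4³ + 3³ + 2³ = 64 + 27 + 8 = 99
99 → 9³ + 9³ = 729 + 729 = 1458
1458 → 1³ + 4³ + 5³ + 8³ = 1 + 64 + 125 + 512 = 702
702 → 7³ + 0³ + 2³ = 343 + 0 + 8 = 351
351 → 3³ + 5³ + 1³ = 27 + 125 + 1 = 153
153 → 1³ + 5³ + 3³ = 1 + 125 + 27 = 153  — 153 repeats.
That took 11 steps.

11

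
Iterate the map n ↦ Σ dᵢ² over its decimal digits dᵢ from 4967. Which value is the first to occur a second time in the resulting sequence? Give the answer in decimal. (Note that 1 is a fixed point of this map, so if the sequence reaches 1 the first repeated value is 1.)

16

4967 → 4² + 9² + 6² + 7² = 16 + 81 + 36 + 49 = 182
182 → 1² + 8² + 2² = 1 + 64 + 4 = 69
69 → 6² + 9² = 36 + 81 = 117
117 → 1² + 1² + 7² = 1 + 1 + 49 = 51
51 → 5² + 1² = 25 + 1 = 26
26 → 2² + 6² = 4 + 36 = 40
40 → 4² + 0² = 16 + 0 = 16
16 → 1² + 6² = 1 + 36 = 37
37 → 3² + 7² = 9 + 49 = 58
58 → 5² + 8² = 25 + 64 = 89
89 → 8² + 9² = 64 + 81 = 145
145 → 1² + 4² + 5² = 1 + 16 + 25 = 42
42 → 4² + 2² = 16 + 4 = 20
20 → 2² + 0² = 4 + 0 = 4
4 → 4² = 16  — 16 already appeared earlier.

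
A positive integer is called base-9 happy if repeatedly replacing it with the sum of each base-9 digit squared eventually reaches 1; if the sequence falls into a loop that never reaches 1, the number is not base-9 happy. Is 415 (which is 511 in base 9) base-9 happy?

base-9 happy

415 = (5,1,1)_9 → 5² + 1² + 1² = 25 + 1 + 1 = 27
27 = (3,0)_9 → 3² + 0² = 9 + 0 = 9
9 = (1,0)_9 → 1² + 0² = 1 + 0 = 1  — reached 1.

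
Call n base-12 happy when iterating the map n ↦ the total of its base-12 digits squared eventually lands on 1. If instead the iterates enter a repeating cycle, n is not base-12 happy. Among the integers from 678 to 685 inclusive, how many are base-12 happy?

1

678: 678 → 116 → 145 → 2 → 4 → 16 → 17 → 26 → 8 → 64 → 41 → 34 → 104 → 128 → 164 → 66 → 61 → 26  — not base-12 happy
679: 679 → 129 → 181 → 11 → 121 → 101 → 89 → 74 → 40 → 25 → 5 → 25  — not base-12 happy
680: 680 → 144 → 1  — base-12 happy
681: 681 → 161 → 27 → 13 → 2 → 4 → 16 → 17 → 26 → 8 → 64 → 41 → 34 → 104 → 128 → 164 → 66 → 61 → 26  — not base-12 happy
682: 682 → 180 → 10 → 100 → 80 → 100  — not base-12 happy
683: 683 → 201 → 98 → 68 → 89 → 74 → 40 → 25 → 5 → 25  — not base-12 happy
684: 684 → 97 → 65 → 50 → 20 → 65  — not base-12 happy
685: 685 → 98 → 68 → 89 → 74 → 40 → 25 → 5 → 25  — not base-12 happy
base-12 happy: 680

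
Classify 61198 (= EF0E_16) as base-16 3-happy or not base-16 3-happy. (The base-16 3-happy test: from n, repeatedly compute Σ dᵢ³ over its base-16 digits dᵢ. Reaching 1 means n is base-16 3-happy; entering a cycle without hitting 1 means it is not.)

base-16 3-happy

61198 = (14,15,0,14)_16 → 8863
8863 = (2,2,9,15)_16 → 4120
4120 = (1,0,1,8)_16 → 514
514 = (2,0,2)_16 → 16
16 = (1,0)_16 → 1  — reached 1.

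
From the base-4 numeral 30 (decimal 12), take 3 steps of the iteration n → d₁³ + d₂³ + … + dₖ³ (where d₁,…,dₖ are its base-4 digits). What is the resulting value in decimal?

9

12 = (3,0)_4 → 3³ + 0³ = 27
27 = (1,2,3)_4 → 1³ + 2³ + 3³ = 36
36 = (2,1,0)_4 → 2³ + 1³ + 0³ = 9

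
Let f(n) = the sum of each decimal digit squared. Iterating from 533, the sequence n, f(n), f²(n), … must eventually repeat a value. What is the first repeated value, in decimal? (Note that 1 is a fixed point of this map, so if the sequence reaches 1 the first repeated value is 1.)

89

533 → 5² + 3² + 3² = 43
43 → 4² + 3² = 25
25 → 2² + 5² = 29
29 → 2² + 9² = 85
85 → 8² + 5² = 89
89 → 8² + 9² = 145
145 → 1² + 4² + 5² = 42
42 → 4² + 2² = 20
20 → 2² + 0² = 4
4 → 4² = 16
16 → 1² + 6² = 37
37 → 3² + 7² = 58
58 → 5² + 8² = 89  — 89 already appeared earlier.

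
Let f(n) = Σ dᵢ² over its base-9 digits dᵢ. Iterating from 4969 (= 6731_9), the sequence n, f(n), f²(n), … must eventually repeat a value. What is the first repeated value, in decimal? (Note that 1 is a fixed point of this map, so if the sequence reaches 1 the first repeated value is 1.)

1

4969 = (6,7,3,1)_9 → 6² + 7² + 3² + 1² = 95
95 = (1,1,5)_9 → 1² + 1² + 5² = 27
27 = (3,0)_9 → 3² + 0² = 9
9 = (1,0)_9 → 1² + 0² = 1  — reached the fixed point 1.
1 → 1, so 1 is the first repeated value.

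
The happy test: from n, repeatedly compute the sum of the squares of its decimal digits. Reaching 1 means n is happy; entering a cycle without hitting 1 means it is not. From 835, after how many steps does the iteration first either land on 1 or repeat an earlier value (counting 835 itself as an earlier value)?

835 → 98
98 → 145
145 → 42
42 → 20
20 → 4
4 → 16
16 → 37
37 → 58
58 → 89
89 → 145  — 145 repeats.
That took 10 steps.

10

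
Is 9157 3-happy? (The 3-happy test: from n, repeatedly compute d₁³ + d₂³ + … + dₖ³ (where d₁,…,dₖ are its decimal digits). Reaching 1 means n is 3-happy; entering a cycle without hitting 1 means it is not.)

9157 → 1198
1198 → 1243
1243 → 100
100 → 1  — reached 1.

3-happy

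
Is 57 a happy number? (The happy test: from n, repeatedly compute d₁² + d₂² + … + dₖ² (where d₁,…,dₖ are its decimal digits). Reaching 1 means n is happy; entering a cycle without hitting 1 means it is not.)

57 → 5² + 7² = 74
74 → 7² + 4² = 65
65 → 6² + 5² = 61
61 → 6² + 1² = 37
37 → 3² + 7² = 58
58 → 5² + 8² = 89
89 → 8² + 9² = 145
145 → 1² + 4² + 5² = 42
42 → 4² + 2² = 20
20 → 2² + 0² = 4
4 → 4² = 16
16 → 1² + 6² = 37  — 37 already seen; the sequence cycles without reaching 1.

not happy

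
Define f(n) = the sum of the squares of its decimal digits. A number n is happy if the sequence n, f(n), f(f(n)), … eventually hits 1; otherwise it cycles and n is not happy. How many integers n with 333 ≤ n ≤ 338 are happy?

1

333: 333 → 27 → 53 → 34 → 25 → 29 → 85 → 89 → 145 → 42 → 20 → 4 → 16 → 37 → 58 → 89  (repeats 89)
334: 334 → 34 → 25 → 29 → 85 → 89 → 145 → 42 → 20 → 4 → 16 → 37 → 58 → 89  (repeats 89)
335: 335 → 43 → 25 → 29 → 85 → 89 → 145 → 42 → 20 → 4 → 16 → 37 → 58 → 89  (repeats 89)
336: 336 → 54 → 41 → 17 → 50 → 25 → 29 → 85 → 89 → 145 → 42 → 20 → 4 → 16 → 37 → 58 → 89  (repeats 89)
337: 337 → 67 → 85 → 89 → 145 → 42 → 20 → 4 → 16 → 37 → 58 → 89  (repeats 89)
338: 338 → 82 → 68 → 100 → 1  (reaches 1)
happy: 338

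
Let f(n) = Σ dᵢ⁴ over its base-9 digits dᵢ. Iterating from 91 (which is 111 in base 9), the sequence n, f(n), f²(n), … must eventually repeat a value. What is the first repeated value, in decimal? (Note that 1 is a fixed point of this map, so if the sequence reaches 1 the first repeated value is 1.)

1

91 = (1,1,1)_9 → 1⁴ + 1⁴ + 1⁴ = 3
3 = (3)_9 → 3⁴ = 81
81 = (1,0,0)_9 → 1⁴ + 0⁴ + 0⁴ = 1  — reached the fixed point 1.
1 → 1, so 1 is the first repeated value.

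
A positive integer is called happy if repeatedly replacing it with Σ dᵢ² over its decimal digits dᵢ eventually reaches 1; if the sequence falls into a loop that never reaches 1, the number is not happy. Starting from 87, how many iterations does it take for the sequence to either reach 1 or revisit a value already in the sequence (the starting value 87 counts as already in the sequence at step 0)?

87 → 113
113 → 11
11 → 2
2 → 4
4 → 16
16 → 37
37 → 58
58 → 89
89 → 145
145 → 42
42 → 20
20 → 4  — 4 repeats.
That took 12 steps.

12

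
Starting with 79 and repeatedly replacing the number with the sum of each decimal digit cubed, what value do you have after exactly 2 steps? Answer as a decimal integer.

79 → 7³ + 9³ = 1072
1072 → 1³ + 0³ + 7³ + 2³ = 352

352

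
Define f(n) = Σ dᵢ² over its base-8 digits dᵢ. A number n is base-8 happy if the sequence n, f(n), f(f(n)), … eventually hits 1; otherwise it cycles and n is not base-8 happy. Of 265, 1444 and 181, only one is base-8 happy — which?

265: 265 → 18 → 8 → 1  — reaches 1 (base-8 happy)
1444: 1444 → 72 → 2 → 4 → 16 → 4  — repeats 4 (not base-8 happy)
181: 181 → 65 → 2 → 4 → 16 → 4  — repeats 4 (not base-8 happy)

265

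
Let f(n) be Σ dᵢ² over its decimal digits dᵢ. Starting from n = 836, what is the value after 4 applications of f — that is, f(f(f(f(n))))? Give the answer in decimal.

100

836 → 109
109 → 82
82 → 68
68 → 100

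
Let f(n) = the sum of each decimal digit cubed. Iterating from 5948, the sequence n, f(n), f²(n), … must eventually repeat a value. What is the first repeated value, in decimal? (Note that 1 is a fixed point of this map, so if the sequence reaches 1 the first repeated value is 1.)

371

5948 → 5³ + 9³ + 4³ + 8³ = 1430
1430 → 1³ + 4³ + 3³ + 0³ = 92
92 → 9³ + 2³ = 737
737 → 7³ + 3³ + 7³ = 713
713 → 7³ + 1³ + 3³ = 371
371 → 3³ + 7³ + 1³ = 371  — 371 already appeared earlier.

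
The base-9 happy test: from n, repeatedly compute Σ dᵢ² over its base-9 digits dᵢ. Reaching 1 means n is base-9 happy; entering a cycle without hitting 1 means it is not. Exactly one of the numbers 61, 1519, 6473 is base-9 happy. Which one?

6473

61: 61 → 85 → 17 → 65 → 53 → 89 → 65  — repeats 65 (not base-9 happy)
1519: 1519 → 89 → 65 → 53 → 89  — repeats 89 (not base-9 happy)
6473: 6473 → 181 → 9 → 1  — reaches 1 (base-9 happy)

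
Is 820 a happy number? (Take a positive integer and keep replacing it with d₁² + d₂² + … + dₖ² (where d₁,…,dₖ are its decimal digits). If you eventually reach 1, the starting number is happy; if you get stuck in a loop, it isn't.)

820 → 8² + 2² + 0² = 64 + 4 + 0 = 68
68 → 6² + 8² = 36 + 64 = 100
100 → 1² + 0² + 0² = 1 + 0 + 0 = 1  — reached 1.

happy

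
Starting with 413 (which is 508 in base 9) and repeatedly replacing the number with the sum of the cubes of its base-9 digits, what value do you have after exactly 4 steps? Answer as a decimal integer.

413 = (5,0,8)_9 → 637
637 = (7,7,7)_9 → 1029
1029 = (1,3,6,3)_9 → 271
271 = (3,3,1)_9 → 55

55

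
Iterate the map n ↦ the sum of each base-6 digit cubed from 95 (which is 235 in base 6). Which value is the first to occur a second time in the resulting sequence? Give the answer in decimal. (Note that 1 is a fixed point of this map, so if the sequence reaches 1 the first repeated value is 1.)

95 = (2,3,5)_6 → 160
160 = (4,2,4)_6 → 136
136 = (3,4,4)_6 → 155
155 = (4,1,5)_6 → 190
190 = (5,1,4)_6 → 190  — 190 already appeared earlier.

190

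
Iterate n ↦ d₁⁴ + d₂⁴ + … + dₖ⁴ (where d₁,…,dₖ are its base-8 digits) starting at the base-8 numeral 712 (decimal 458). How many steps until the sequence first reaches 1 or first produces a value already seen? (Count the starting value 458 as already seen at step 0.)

458 = (7,1,2)_8 → 7⁴ + 1⁴ + 2⁴ = 2418
2418 = (4,5,6,2)_8 → 4⁴ + 5⁴ + 6⁴ + 2⁴ = 2193
2193 = (4,2,2,1)_8 → 4⁴ + 2⁴ + 2⁴ + 1⁴ = 289
289 = (4,4,1)_8 → 4⁴ + 4⁴ + 1⁴ = 513
513 = (1,0,0,1)_8 → 1⁴ + 0⁴ + 0⁴ + 1⁴ = 2
2 = (2)_8 → 2⁴ = 16
16 = (2,0)_8 → 2⁴ + 0⁴ = 16  — 16 repeats.
That took 7 steps.

7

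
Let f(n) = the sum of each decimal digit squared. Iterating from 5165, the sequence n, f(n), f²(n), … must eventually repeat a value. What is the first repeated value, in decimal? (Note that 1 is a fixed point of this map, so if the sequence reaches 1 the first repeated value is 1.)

5165 → 5² + 1² + 6² + 5² = 87
87 → 8² + 7² = 113
113 → 1² + 1² + 3² = 11
11 → 1² + 1² = 2
2 → 2² = 4
4 → 4² = 16
16 → 1² + 6² = 37
37 → 3² + 7² = 58
58 → 5² + 8² = 89
89 → 8² + 9² = 145
145 → 1² + 4² + 5² = 42
42 → 4² + 2² = 20
20 → 2² + 0² = 4  — 4 already appeared earlier.

4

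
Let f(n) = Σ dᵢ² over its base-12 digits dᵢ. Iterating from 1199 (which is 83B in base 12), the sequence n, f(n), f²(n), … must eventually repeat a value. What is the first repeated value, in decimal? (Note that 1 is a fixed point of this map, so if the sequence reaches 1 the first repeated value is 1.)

5

1199 = (8,3,11)_12 → 8² + 3² + 11² = 64 + 9 + 121 = 194
194 = (1,4,2)_12 → 1² + 4² + 2² = 1 + 16 + 4 = 21
21 = (1,9)_12 → 1² + 9² = 1 + 81 = 82
82 = (6,10)_12 → 6² + 10² = 36 + 100 = 136
136 = (11,4)_12 → 11² + 4² = 121 + 16 = 137
137 = (11,5)_12 → 11² + 5² = 121 + 25 = 146
146 = (1,0,2)_12 → 1² + 0² + 2² = 1 + 0 + 4 = 5
5 = (5)_12 → 5² = 25
25 = (2,1)_12 → 2² + 1² = 4 + 1 = 5  — 5 already appeared earlier.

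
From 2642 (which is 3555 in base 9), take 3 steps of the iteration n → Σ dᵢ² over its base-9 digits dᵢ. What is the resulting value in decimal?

2

2642 = (3,5,5,5)_9 → 84
84 = (1,0,3)_9 → 10
10 = (1,1)_9 → 2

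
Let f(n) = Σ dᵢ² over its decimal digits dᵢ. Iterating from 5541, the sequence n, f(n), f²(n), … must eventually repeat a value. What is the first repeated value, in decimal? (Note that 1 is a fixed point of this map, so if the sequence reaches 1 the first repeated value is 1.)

5541 → 5² + 5² + 4² + 1² = 67
67 → 6² + 7² = 85
85 → 8² + 5² = 89
89 → 8² + 9² = 145
145 → 1² + 4² + 5² = 42
42 → 4² + 2² = 20
20 → 2² + 0² = 4
4 → 4² = 16
16 → 1² + 6² = 37
37 → 3² + 7² = 58
58 → 5² + 8² = 89  — 89 already appeared earlier.

89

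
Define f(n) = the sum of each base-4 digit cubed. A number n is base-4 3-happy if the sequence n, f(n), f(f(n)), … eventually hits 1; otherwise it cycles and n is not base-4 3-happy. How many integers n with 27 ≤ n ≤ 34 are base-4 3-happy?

27: 27 → 36 → 9 → 9  (repeats 9)
28: 28 → 28  (repeats 28)
29: 29 → 29  (repeats 29)
30: 30 → 36 → 9 → 9  (repeats 9)
31: 31 → 55 → 55  (repeats 55)
32: 32 → 8 → 8  (repeats 8)
33: 33 → 9 → 9  (repeats 9)
34: 34 → 16 → 1  (reaches 1)
base-4 3-happy: 34

1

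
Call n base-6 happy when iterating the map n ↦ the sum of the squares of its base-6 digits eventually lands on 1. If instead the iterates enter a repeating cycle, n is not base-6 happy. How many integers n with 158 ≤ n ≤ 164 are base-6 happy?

158: 158 → 24 → 16 → 20 → 13 → 5 → 25 → 17 → 29 → 41 → 26 → 20  (repeats 20)
159: 159 → 29 → 41 → 26 → 20 → 13 → 5 → 25 → 17 → 29  (repeats 29)
160: 160 → 36 → 1  (reaches 1)
161: 161 → 45 → 11 → 26 → 20 → 13 → 5 → 25 → 17 → 29 → 41 → 26  (repeats 26)
162: 162 → 25 → 17 → 29 → 41 → 26 → 20 → 13 → 5 → 25  (repeats 25)
163: 163 → 26 → 20 → 13 → 5 → 25 → 17 → 29 → 41 → 26  (repeats 26)
164: 164 → 29 → 41 → 26 → 20 → 13 → 5 → 25 → 17 → 29  (repeats 29)
base-6 happy: 160

1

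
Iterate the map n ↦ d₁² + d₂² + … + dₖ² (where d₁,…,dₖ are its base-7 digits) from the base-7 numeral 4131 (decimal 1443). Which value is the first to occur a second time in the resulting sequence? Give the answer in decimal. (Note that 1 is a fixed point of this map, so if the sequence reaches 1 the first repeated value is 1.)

45

1443 = (4,1,3,1)_7 → 4² + 1² + 3² + 1² = 27
27 = (3,6)_7 → 3² + 6² = 45
45 = (6,3)_7 → 6² + 3² = 45  — 45 already appeared earlier.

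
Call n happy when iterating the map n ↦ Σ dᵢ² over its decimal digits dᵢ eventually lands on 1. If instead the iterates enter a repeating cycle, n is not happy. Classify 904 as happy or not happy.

happy

904 → 9² + 0² + 4² = 97
97 → 9² + 7² = 130
130 → 1² + 3² + 0² = 10
10 → 1² + 0² = 1  — reached 1.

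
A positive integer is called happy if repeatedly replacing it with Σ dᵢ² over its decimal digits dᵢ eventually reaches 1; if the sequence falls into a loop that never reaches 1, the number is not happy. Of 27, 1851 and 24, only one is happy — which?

1851

27: 27 → 53 → 34 → 25 → 29 → 85 → 89 → 145 → 42 → 20 → 4 → 16 → 37 → 58 → 89  — repeats 89 (not happy)
1851: 1851 → 91 → 82 → 68 → 100 → 1  — reaches 1 (happy)
24: 24 → 20 → 4 → 16 → 37 → 58 → 89 → 145 → 42 → 20  — repeats 20 (not happy)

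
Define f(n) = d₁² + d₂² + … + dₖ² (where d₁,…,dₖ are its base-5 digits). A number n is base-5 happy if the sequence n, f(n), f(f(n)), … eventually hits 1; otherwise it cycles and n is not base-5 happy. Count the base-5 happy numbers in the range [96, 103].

96: 96 → 26 → 2 → 4 → 16 → 10 → 4  — not base-5 happy
97: 97 → 29 → 17 → 13 → 13  — not base-5 happy
98: 98 → 34 → 18 → 18  — not base-5 happy
99: 99 → 41 → 11 → 5 → 1  — base-5 happy
100: 100 → 16 → 10 → 4 → 16  — not base-5 happy
101: 101 → 17 → 13 → 13  — not base-5 happy
102: 102 → 20 → 16 → 10 → 4 → 16  — not base-5 happy
103: 103 → 25 → 1  — base-5 happy
base-5 happy: 99, 103

2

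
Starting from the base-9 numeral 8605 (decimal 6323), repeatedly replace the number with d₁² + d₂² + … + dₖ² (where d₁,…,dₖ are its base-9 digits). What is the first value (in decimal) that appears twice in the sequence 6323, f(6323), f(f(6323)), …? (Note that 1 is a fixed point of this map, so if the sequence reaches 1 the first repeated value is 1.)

1

6323 = (8,6,0,5)_9 → 8² + 6² + 0² + 5² = 125
125 = (1,4,8)_9 → 1² + 4² + 8² = 81
81 = (1,0,0)_9 → 1² + 0² + 0² = 1  — reached the fixed point 1.
1 → 1, so 1 is the first repeated value.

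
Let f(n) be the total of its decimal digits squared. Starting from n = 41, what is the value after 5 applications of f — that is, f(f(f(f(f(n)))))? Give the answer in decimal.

41 → 4² + 1² = 17
17 → 1² + 7² = 50
50 → 5² + 0² = 25
25 → 2² + 5² = 29
29 → 2² + 9² = 85

85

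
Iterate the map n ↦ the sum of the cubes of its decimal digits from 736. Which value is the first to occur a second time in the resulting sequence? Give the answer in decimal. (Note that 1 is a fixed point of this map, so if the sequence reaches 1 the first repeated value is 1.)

370

736 → 7³ + 3³ + 6³ = 343 + 27 + 216 = 586
586 → 5³ + 8³ + 6³ = 125 + 512 + 216 = 853
853 → 8³ + 5³ + 3³ = 512 + 125 + 27 = 664
664 → 6³ + 6³ + 4³ = 216 + 216 + 64 = 496
496 → 4³ + 9³ + 6³ = 64 + 729 + 216 = 1009
1009 → 1³ + 0³ + 0³ + 9³ = 1 + 0 + 0 + 729 = 730
730 → 7³ + 3³ + 0³ = 343 + 27 + 0 = 370
370 → 3³ + 7³ + 0³ = 27 + 343 + 0 = 370  — 370 already appeared earlier.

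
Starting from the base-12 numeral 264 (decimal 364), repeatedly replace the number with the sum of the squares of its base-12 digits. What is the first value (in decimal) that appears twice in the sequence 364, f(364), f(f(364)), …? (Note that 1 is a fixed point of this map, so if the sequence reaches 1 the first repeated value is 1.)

80

364 = (2,6,4)_12 → 2² + 6² + 4² = 56
56 = (4,8)_12 → 4² + 8² = 80
80 = (6,8)_12 → 6² + 8² = 100
100 = (8,4)_12 → 8² + 4² = 80  — 80 already appeared earlier.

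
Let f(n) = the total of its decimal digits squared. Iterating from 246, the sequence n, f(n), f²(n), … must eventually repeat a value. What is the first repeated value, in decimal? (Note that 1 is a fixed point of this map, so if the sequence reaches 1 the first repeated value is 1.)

246 → 2² + 4² + 6² = 56
56 → 5² + 6² = 61
61 → 6² + 1² = 37
37 → 3² + 7² = 58
58 → 5² + 8² = 89
89 → 8² + 9² = 145
145 → 1² + 4² + 5² = 42
42 → 4² + 2² = 20
20 → 2² + 0² = 4
4 → 4² = 16
16 → 1² + 6² = 37  — 37 already appeared earlier.

37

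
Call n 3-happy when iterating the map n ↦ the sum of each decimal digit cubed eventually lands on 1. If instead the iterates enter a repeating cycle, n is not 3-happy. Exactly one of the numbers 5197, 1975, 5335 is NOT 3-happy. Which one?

5197: 5197 → 1198 → 1243 → 100 → 1  — reaches 1 (3-happy)
1975: 1975 → 1198 → 1243 → 100 → 1  — reaches 1 (3-happy)
5335: 5335 → 304 → 91 → 730 → 370 → 370  — repeats 370 (not 3-happy)

5335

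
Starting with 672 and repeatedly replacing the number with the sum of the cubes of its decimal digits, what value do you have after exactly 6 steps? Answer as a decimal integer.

153

672 → 6³ + 7³ + 2³ = 216 + 343 + 8 = 567
567 → 5³ + 6³ + 7³ = 125 + 216 + 343 = 684
684 → 6³ + 8³ + 4³ = 216 + 512 + 64 = 792
792 → 7³ + 9³ + 2³ = 343 + 729 + 8 = 1080
1080 → 1³ + 0³ + 8³ + 0³ = 1 + 0 + 512 + 0 = 513
513 → 5³ + 1³ + 3³ = 125 + 1 + 27 = 153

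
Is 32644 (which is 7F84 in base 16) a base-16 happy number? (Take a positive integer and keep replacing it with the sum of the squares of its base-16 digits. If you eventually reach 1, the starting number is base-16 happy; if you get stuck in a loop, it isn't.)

not base-16 happy

32644 = (7,15,8,4)_16 → 7² + 15² + 8² + 4² = 49 + 225 + 64 + 16 = 354
354 = (1,6,2)_16 → 1² + 6² + 2² = 1 + 36 + 4 = 41
41 = (2,9)_16 → 2² + 9² = 4 + 81 = 85
85 = (5,5)_16 → 5² + 5² = 25 + 25 = 50
50 = (3,2)_16 → 3² + 2² = 9 + 4 = 13
13 = (13)_16 → 13² = 169
169 = (10,9)_16 → 10² + 9² = 100 + 81 = 181
181 = (11,5)_16 → 11² + 5² = 121 + 25 = 146
146 = (9,2)_16 → 9² + 2² = 81 + 4 = 85  — 85 already seen; the sequence cycles without reaching 1.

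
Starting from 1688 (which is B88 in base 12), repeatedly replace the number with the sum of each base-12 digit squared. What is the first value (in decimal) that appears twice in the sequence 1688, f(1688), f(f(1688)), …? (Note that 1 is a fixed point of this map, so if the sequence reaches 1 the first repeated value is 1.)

1688 = (11,8,8)_12 → 11² + 8² + 8² = 249
249 = (1,8,9)_12 → 1² + 8² + 9² = 146
146 = (1,0,2)_12 → 1² + 0² + 2² = 5
5 = (5)_12 → 5² = 25
25 = (2,1)_12 → 2² + 1² = 5  — 5 already appeared earlier.

5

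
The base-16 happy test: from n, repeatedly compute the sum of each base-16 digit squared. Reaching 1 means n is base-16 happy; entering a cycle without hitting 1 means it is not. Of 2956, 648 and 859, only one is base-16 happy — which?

2956

2956: 2956 → 329 → 98 → 40 → 68 → 32 → 4 → 16 → 1  — reaches 1 (base-16 happy)
648: 648 → 132 → 80 → 25 → 82 → 29 → 170 → 200 → 208 → 169 → 181 → 146 → 85 → 50 → 13 → 169  — repeats 169 (not base-16 happy)
859: 859 → 155 → 202 → 244 → 241 → 226 → 200 → 208 → 169 → 181 → 146 → 85 → 50 → 13 → 169  — repeats 169 (not base-16 happy)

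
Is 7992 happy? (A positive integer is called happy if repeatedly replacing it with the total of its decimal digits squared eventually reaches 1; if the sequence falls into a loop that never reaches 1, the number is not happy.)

7992 → 7² + 9² + 9² + 2² = 215
215 → 2² + 1² + 5² = 30
30 → 3² + 0² = 9
9 → 9² = 81
81 → 8² + 1² = 65
65 → 6² + 5² = 61
61 → 6² + 1² = 37
37 → 3² + 7² = 58
58 → 5² + 8² = 89
89 → 8² + 9² = 145
145 → 1² + 4² + 5² = 42
42 → 4² + 2² = 20
20 → 2² + 0² = 4
4 → 4² = 16
16 → 1² + 6² = 37  — 37 already seen; the sequence cycles without reaching 1.

not happy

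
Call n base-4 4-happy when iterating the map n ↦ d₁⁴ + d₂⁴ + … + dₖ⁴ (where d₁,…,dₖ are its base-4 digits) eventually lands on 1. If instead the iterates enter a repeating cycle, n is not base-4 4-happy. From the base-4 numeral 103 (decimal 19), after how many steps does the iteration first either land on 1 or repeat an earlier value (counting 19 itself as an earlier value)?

19 = (1,0,3)_4 → 1⁴ + 0⁴ + 3⁴ = 1 + 0 + 81 = 82
82 = (1,1,0,2)_4 → 1⁴ + 1⁴ + 0⁴ + 2⁴ = 1 + 1 + 0 + 16 = 18
18 = (1,0,2)_4 → 1⁴ + 0⁴ + 2⁴ = 1 + 0 + 16 = 17
17 = (1,0,1)_4 → 1⁴ + 0⁴ + 1⁴ = 1 + 0 + 1 = 2
2 = (2)_4 → 2⁴ = 16
16 = (1,0,0)_4 → 1⁴ + 0⁴ + 0⁴ = 1 + 0 + 0 = 1  — reached 1.
That took 6 steps.

6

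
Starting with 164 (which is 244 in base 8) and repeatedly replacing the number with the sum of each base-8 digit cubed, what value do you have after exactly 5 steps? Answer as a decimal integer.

164 = (2,4,4)_8 → 2³ + 4³ + 4³ = 136
136 = (2,1,0)_8 → 2³ + 1³ + 0³ = 9
9 = (1,1)_8 → 1³ + 1³ = 2
2 = (2)_8 → 2³ = 8
8 = (1,0)_8 → 1³ + 0³ = 1

1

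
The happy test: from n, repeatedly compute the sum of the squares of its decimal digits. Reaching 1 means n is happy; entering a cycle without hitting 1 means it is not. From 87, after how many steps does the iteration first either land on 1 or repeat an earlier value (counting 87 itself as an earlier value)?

87 → 8² + 7² = 113
113 → 1² + 1² + 3² = 11
11 → 1² + 1² = 2
2 → 2² = 4
4 → 4² = 16
16 → 1² + 6² = 37
37 → 3² + 7² = 58
58 → 5² + 8² = 89
89 → 8² + 9² = 145
145 → 1² + 4² + 5² = 42
42 → 4² + 2² = 20
20 → 2² + 0² = 4  — 4 repeats.
That took 12 steps.

12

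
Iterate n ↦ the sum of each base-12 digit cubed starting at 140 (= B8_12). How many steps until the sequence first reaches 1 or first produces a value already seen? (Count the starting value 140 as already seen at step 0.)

9

140 = (11,8)_12 → 11³ + 8³ = 1331 + 512 = 1843
1843 = (1,0,9,7)_12 → 1³ + 0³ + 9³ + 7³ = 1 + 0 + 729 + 343 = 1073
1073 = (7,5,5)_12 → 7³ + 5³ + 5³ = 343 + 125 + 125 = 593
593 = (4,1,5)_12 → 4³ + 1³ + 5³ = 64 + 1 + 125 = 190
190 = (1,3,10)_12 → 1³ + 3³ + 10³ = 1 + 27 + 1000 = 1028
1028 = (7,1,8)_12 → 7³ + 1³ + 8³ = 343 + 1 + 512 = 856
856 = (5,11,4)_12 → 5³ + 11³ + 4³ = 125 + 1331 + 64 = 1520
1520 = (10,6,8)_12 → 10³ + 6³ + 8³ = 1000 + 216 + 512 = 1728
1728 = (1,0,0,0)_12 → 1³ + 0³ + 0³ + 0³ = 1 + 0 + 0 + 0 = 1  — reached 1.
That took 9 steps.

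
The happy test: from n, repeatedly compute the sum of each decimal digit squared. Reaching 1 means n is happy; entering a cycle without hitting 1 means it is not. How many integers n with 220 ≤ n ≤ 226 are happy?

1

220: 220 → 8 → 64 → 52 → 29 → 85 → 89 → 145 → 42 → 20 → 4 → 16 → 37 → 58 → 89  — not happy
221: 221 → 9 → 81 → 65 → 61 → 37 → 58 → 89 → 145 → 42 → 20 → 4 → 16 → 37  — not happy
222: 222 → 12 → 5 → 25 → 29 → 85 → 89 → 145 → 42 → 20 → 4 → 16 → 37 → 58 → 89  — not happy
223: 223 → 17 → 50 → 25 → 29 → 85 → 89 → 145 → 42 → 20 → 4 → 16 → 37 → 58 → 89  — not happy
224: 224 → 24 → 20 → 4 → 16 → 37 → 58 → 89 → 145 → 42 → 20  — not happy
225: 225 → 33 → 18 → 65 → 61 → 37 → 58 → 89 → 145 → 42 → 20 → 4 → 16 → 37  — not happy
226: 226 → 44 → 32 → 13 → 10 → 1  — happy
happy: 226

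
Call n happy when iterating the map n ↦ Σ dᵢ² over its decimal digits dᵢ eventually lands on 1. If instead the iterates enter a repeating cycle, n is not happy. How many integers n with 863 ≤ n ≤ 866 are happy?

1

863: 863 → 109 → 82 → 68 → 100 → 1  — happy
864: 864 → 116 → 38 → 73 → 58 → 89 → 145 → 42 → 20 → 4 → 16 → 37 → 58  — not happy
865: 865 → 125 → 30 → 9 → 81 → 65 → 61 → 37 → 58 → 89 → 145 → 42 → 20 → 4 → 16 → 37  — not happy
866: 866 → 136 → 46 → 52 → 29 → 85 → 89 → 145 → 42 → 20 → 4 → 16 → 37 → 58 → 89  — not happy
happy: 863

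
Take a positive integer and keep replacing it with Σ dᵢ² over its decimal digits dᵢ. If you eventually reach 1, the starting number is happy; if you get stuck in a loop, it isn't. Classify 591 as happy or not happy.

not happy

591 → 107
107 → 50
50 → 25
25 → 29
29 → 85
85 → 89
89 → 145
145 → 42
42 → 20
20 → 4
4 → 16
16 → 37
37 → 58
58 → 89  — 89 already seen; the sequence cycles without reaching 1.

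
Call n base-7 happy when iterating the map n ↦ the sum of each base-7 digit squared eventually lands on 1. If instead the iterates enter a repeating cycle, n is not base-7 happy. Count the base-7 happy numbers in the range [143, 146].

143: 143 → 49 → 1  — base-7 happy
144: 144 → 56 → 2 → 4 → 16 → 8 → 2  — not base-7 happy
145: 145 → 65 → 9 → 5 → 25 → 25  — not base-7 happy
146: 146 → 76 → 46 → 52 → 10 → 10  — not base-7 happy
base-7 happy: 143

1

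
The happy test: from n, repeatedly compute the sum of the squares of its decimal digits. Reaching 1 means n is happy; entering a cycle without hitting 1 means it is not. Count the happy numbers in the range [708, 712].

1

708: 708 → 113 → 11 → 2 → 4 → 16 → 37 → 58 → 89 → 145 → 42 → 20 → 4  (repeats 4)
709: 709 → 130 → 10 → 1  (reaches 1)
710: 710 → 50 → 25 → 29 → 85 → 89 → 145 → 42 → 20 → 4 → 16 → 37 → 58 → 89  (repeats 89)
711: 711 → 51 → 26 → 40 → 16 → 37 → 58 → 89 → 145 → 42 → 20 → 4 → 16  (repeats 16)
712: 712 → 54 → 41 → 17 → 50 → 25 → 29 → 85 → 89 → 145 → 42 → 20 → 4 → 16 → 37 → 58 → 89  (repeats 89)
happy: 709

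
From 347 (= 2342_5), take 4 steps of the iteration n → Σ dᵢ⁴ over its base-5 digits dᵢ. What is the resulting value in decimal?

347 = (2,3,4,2)_5 → 2⁴ + 3⁴ + 4⁴ + 2⁴ = 369
369 = (2,4,3,4)_5 → 2⁴ + 4⁴ + 3⁴ + 4⁴ = 609
609 = (4,4,1,4)_5 → 4⁴ + 4⁴ + 1⁴ + 4⁴ = 769
769 = (1,1,0,3,4)_5 → 1⁴ + 1⁴ + 0⁴ + 3⁴ + 4⁴ = 339

339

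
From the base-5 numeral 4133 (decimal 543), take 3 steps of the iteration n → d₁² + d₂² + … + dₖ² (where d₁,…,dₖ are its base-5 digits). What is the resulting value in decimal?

1

543 = (4,1,3,3)_5 → 4² + 1² + 3² + 3² = 35
35 = (1,2,0)_5 → 1² + 2² + 0² = 5
5 = (1,0)_5 → 1² + 0² = 1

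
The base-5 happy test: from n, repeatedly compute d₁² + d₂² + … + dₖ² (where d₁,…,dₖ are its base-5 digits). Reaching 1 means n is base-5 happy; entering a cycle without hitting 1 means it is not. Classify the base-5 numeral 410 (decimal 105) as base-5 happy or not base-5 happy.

not base-5 happy

105 = (4,1,0)_5 → 4² + 1² + 0² = 17
17 = (3,2)_5 → 3² + 2² = 13
13 = (2,3)_5 → 2² + 3² = 13  — 13 already seen; the sequence cycles without reaching 1.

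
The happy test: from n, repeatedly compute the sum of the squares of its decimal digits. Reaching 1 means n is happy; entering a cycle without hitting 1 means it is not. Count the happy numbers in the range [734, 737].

1

734: 734 → 74 → 65 → 61 → 37 → 58 → 89 → 145 → 42 → 20 → 4 → 16 → 37  (repeats 37)
735: 735 → 83 → 73 → 58 → 89 → 145 → 42 → 20 → 4 → 16 → 37 → 58  (repeats 58)
736: 736 → 94 → 97 → 130 → 10 → 1  (reaches 1)
737: 737 → 107 → 50 → 25 → 29 → 85 → 89 → 145 → 42 → 20 → 4 → 16 → 37 → 58 → 89  (repeats 89)
happy: 736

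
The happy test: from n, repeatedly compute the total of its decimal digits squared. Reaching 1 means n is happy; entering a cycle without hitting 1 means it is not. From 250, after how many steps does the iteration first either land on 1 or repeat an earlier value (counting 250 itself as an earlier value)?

11

250 → 2² + 5² + 0² = 29
29 → 2² + 9² = 85
85 → 8² + 5² = 89
89 → 8² + 9² = 145
145 → 1² + 4² + 5² = 42
42 → 4² + 2² = 20
20 → 2² + 0² = 4
4 → 4² = 16
16 → 1² + 6² = 37
37 → 3² + 7² = 58
58 → 5² + 8² = 89  — 89 repeats.
That took 11 steps.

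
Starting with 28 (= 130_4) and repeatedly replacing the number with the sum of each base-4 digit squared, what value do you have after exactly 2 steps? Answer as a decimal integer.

8

28 = (1,3,0)_4 → 1² + 3² + 0² = 1 + 9 + 0 = 10
10 = (2,2)_4 → 2² + 2² = 4 + 4 = 8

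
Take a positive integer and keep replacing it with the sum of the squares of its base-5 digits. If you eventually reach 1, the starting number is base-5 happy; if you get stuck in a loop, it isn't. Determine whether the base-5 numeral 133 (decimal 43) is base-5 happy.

base-5 happy

43 = (1,3,3)_5 → 1² + 3² + 3² = 19
19 = (3,4)_5 → 3² + 4² = 25
25 = (1,0,0)_5 → 1² + 0² + 0² = 1  — reached 1.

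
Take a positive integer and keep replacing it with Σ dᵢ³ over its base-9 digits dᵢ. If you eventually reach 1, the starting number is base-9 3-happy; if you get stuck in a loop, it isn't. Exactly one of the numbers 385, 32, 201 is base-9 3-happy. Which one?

385: 385 → 623 → 567 → 343 → 73 → 513 → 243 → 27 → 27  — repeats 27 (not base-9 3-happy)
32: 32 → 152 → 856 → 128 → 134 → 638 → 1198 → 470 → 476 → 980 → 540 → 432 → 152  — repeats 152 (not base-9 3-happy)
201: 201 → 99 → 9 → 1  — reaches 1 (base-9 3-happy)

201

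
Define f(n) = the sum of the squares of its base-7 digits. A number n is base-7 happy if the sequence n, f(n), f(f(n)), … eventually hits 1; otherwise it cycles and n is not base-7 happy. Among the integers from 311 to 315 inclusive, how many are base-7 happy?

1

311: 311 → 49 → 1  (reaches 1)
312: 312 → 56 → 2 → 4 → 16 → 8 → 2  (repeats 2)
313: 313 → 65 → 9 → 5 → 25 → 25  (repeats 25)
314: 314 → 76 → 46 → 52 → 10 → 10  (repeats 10)
315: 315 → 45 → 45  (repeats 45)
base-7 happy: 311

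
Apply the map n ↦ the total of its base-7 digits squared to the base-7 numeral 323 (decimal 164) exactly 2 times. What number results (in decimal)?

10

164 = (3,2,3)_7 → 3² + 2² + 3² = 9 + 4 + 9 = 22
22 = (3,1)_7 → 3² + 1² = 9 + 1 = 10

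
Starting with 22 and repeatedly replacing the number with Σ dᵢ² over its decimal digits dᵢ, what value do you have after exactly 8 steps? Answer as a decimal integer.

42

22 → 2² + 2² = 8
8 → 8² = 64
64 → 6² + 4² = 52
52 → 5² + 2² = 29
29 → 2² + 9² = 85
85 → 8² + 5² = 89
89 → 8² + 9² = 145
145 → 1² + 4² + 5² = 42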